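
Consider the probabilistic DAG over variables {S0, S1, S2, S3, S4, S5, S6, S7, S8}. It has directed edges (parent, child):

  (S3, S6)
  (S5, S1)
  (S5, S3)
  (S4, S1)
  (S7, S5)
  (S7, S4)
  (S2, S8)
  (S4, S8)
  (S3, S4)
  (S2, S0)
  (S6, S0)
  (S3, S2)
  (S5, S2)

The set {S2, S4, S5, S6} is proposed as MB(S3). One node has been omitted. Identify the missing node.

S3 has parent S5.
Ch(S3) = {S2, S4, S6}.
Co-parents of S3 (other parents of its children):
  parents(S4) \ {S3} = {S7}.
  S2's other parent is S5.
  S6: no additional parents.
MB(S3) = {S2, S4, S5, S6, S7}.
Comparing with the claimed set, S7 is missing.

S7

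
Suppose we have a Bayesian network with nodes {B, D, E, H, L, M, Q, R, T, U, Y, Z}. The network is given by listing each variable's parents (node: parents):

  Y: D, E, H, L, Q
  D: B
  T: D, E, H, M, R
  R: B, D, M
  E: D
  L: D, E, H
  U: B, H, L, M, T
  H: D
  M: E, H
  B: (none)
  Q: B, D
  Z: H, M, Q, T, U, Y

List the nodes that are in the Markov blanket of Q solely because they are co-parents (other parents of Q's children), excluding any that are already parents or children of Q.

{E, H, L, M, T, U}

Children of Q: Y, Z.
  Y: D, E, H, L
  Z: H, M, T, U, Y
Excluding nodes already adjacent to Q (B, D, Y, Z), the co-parent-only contribution is {E, H, L, M, T, U}.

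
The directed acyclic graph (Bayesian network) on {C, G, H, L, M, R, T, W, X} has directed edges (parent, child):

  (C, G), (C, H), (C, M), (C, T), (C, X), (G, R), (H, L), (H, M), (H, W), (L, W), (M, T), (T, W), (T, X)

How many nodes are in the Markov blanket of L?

The Markov blanket of a node is its parents, its children, and the other parents of its children.
L's parents: H.
L's children: W.
Parents of each child, excluding L:
  W: H, T
MB(L) = {H, T, W}, which has 3 nodes.

3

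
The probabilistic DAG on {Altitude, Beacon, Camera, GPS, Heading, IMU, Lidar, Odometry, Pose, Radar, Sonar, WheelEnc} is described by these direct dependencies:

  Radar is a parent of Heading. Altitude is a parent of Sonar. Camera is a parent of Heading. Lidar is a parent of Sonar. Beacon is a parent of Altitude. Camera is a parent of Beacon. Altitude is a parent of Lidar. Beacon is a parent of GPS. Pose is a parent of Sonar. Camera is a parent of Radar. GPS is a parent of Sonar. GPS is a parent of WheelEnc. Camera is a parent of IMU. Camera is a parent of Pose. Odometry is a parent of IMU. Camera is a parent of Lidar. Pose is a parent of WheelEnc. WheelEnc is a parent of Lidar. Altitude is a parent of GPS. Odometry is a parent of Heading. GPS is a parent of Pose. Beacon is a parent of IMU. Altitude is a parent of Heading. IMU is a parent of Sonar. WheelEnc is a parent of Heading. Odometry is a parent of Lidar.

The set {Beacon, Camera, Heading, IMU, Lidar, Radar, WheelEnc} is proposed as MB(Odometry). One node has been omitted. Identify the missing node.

Altitude

Children of Odometry: Heading, IMU, Lidar.
Parents of Odometry: none.
Co-parents of Odometry (other parents of its children):
  IMU: Beacon, Camera
  Lidar: Altitude, Camera, WheelEnc
  Heading: Altitude, Camera, Radar, WheelEnc
MB(Odometry) = {Altitude, Beacon, Camera, Heading, IMU, Lidar, Radar, WheelEnc}.
Comparing with the claimed set, Altitude is missing.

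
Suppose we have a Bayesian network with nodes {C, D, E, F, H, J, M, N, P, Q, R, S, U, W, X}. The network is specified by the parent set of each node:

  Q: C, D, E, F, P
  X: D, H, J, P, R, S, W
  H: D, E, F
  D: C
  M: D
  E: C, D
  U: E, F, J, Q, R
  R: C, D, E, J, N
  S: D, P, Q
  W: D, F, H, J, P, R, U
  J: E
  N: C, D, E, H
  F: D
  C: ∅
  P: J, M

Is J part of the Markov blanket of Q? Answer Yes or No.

Yes

J is a co-parent of Q: both are parents of U.
So J ∈ MB(Q).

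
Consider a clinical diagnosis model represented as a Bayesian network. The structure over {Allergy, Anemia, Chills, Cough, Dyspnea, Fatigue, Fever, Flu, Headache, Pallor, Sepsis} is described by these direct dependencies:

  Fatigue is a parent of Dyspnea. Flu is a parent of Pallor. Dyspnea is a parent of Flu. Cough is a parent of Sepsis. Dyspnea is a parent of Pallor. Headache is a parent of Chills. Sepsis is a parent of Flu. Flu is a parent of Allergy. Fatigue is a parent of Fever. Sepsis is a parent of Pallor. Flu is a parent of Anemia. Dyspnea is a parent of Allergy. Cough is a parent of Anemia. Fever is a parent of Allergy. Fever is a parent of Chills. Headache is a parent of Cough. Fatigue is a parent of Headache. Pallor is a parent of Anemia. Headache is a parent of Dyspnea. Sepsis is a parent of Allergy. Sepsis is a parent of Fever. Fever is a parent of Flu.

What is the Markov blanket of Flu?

{Allergy, Anemia, Cough, Dyspnea, Fever, Pallor, Sepsis}

Flu's parents: Dyspnea, Fever, Sepsis.
Children of Flu: Allergy, Anemia, Pallor.
Parents of each child, excluding Flu:
  Pallor: Dyspnea, Sepsis
  Allergy: Dyspnea, Fever, Sepsis
  Anemia: Cough, Pallor
Union: {Dyspnea, Fever, Sepsis} ∪ {Allergy, Anemia, Pallor} ∪ {Cough, Dyspnea, Fever, Pallor, Sepsis} = {Allergy, Anemia, Cough, Dyspnea, Fever, Pallor, Sepsis}.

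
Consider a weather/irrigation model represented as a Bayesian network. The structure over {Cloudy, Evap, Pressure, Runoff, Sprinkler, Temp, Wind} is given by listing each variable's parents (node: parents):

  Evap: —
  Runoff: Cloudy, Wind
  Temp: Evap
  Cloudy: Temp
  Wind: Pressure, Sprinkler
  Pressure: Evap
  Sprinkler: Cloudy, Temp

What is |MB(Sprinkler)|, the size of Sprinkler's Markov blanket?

Children of Sprinkler: Wind.
Sprinkler's parents: Cloudy, Temp.
For each child, the remaining parents (spouses of Sprinkler):
  Wind: Pressure
MB(Sprinkler) = {Cloudy, Pressure, Temp, Wind}, which has 4 nodes.

4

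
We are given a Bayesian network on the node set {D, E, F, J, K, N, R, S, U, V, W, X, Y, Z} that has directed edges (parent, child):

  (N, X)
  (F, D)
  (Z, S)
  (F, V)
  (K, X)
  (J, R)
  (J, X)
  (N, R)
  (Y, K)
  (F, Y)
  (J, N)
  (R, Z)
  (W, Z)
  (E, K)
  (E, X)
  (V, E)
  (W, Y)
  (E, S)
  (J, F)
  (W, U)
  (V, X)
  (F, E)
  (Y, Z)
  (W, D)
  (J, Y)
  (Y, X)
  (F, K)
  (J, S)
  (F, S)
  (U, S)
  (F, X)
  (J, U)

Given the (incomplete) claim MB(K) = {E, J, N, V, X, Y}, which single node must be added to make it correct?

A node's Markov blanket = Pa ∪ Ch ∪ (parents of Ch other than the node itself).
Pa(K) = {E, F, Y}.
Ch(K) = {X}.
Other parents of K's children:
  X: E, F, J, N, V, Y
MB(K) = {E, F, J, N, V, X, Y}.
Comparing with the claimed set, F is missing.

F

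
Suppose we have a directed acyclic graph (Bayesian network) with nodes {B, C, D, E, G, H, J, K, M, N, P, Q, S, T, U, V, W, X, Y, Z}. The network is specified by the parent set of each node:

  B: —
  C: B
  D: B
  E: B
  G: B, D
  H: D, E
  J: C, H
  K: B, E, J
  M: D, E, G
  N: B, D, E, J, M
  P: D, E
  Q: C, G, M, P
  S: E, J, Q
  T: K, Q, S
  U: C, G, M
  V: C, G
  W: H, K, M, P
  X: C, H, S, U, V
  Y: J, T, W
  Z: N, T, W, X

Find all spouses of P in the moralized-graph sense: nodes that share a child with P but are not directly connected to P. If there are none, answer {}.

Children of P: Q, W.
  parents(Q) \ {P} = {C, G, M}.
  parents(W) \ {P} = {H, K, M}.
Excluding nodes already adjacent to P (D, E, Q, W), the co-parent-only contribution is {C, G, H, K, M}.

{C, G, H, K, M}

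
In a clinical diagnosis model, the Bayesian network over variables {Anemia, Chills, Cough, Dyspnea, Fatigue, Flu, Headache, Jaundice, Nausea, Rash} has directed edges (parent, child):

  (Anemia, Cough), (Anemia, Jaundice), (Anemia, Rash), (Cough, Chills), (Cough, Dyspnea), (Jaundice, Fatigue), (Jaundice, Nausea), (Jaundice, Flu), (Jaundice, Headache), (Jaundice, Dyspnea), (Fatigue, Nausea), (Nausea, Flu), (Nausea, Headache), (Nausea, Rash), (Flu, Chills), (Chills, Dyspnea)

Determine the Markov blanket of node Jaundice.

Ch(Jaundice) = {Dyspnea, Fatigue, Flu, Headache, Nausea}.
Jaundice's parents: Anemia.
Co-parents of Jaundice (other parents of its children):
  Fatigue: no additional parents.
  Nausea's other parent is Fatigue.
  Flu also has parent Nausea.
  Headache's other parent is Nausea.
  parents(Dyspnea) \ {Jaundice} = {Chills, Cough}.
Union: {Anemia} ∪ {Dyspnea, Fatigue, Flu, Headache, Nausea} ∪ {Chills, Cough, Fatigue, Nausea} = {Anemia, Chills, Cough, Dyspnea, Fatigue, Flu, Headache, Nausea}.

{Anemia, Chills, Cough, Dyspnea, Fatigue, Flu, Headache, Nausea}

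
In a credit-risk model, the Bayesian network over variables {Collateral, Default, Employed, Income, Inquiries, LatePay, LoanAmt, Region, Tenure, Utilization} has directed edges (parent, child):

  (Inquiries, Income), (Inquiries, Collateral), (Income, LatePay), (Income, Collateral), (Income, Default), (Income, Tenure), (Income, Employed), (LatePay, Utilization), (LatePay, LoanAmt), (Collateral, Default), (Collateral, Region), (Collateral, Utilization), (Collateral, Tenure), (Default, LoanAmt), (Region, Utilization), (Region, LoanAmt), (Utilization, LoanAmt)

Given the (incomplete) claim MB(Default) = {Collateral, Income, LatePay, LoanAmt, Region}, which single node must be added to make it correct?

A node's Markov blanket = Pa ∪ Ch ∪ (parents of Ch other than the node itself).
Ch(Default) = {LoanAmt}.
Default has parents Collateral, Income.
For each child, the remaining parents (spouses of Default):
  LoanAmt's other parents are LatePay, Region, Utilization.
MB(Default) = {Collateral, Income, LatePay, LoanAmt, Region, Utilization}.
Comparing with the claimed set, Utilization is missing.

Utilization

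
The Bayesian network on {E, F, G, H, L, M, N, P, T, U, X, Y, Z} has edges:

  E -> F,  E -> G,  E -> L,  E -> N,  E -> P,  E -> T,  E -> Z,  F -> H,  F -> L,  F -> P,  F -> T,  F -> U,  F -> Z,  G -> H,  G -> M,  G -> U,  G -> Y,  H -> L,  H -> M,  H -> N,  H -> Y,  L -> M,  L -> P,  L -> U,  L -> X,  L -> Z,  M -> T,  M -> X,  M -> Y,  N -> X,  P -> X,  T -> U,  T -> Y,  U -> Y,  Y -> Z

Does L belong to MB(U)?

L is a parent of U.
So L ∈ MB(U).

Yes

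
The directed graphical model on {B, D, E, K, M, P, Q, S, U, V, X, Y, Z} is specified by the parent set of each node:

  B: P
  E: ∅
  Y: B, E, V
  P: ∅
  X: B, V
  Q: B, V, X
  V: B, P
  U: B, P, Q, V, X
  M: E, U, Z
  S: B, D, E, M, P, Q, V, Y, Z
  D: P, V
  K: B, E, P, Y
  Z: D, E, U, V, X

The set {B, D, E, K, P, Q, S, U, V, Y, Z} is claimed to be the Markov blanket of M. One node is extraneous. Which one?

Parents of M: E, U, Z.
Ch(M) = {S}.
Parents of each child, excluding M:
  S also has parents B, D, E, P, Q, V, Y, Z.
MB(M) = {B, D, E, P, Q, S, U, V, Y, Z}.
K is neither a parent, child, nor co-parent of M, so it does not belong.

K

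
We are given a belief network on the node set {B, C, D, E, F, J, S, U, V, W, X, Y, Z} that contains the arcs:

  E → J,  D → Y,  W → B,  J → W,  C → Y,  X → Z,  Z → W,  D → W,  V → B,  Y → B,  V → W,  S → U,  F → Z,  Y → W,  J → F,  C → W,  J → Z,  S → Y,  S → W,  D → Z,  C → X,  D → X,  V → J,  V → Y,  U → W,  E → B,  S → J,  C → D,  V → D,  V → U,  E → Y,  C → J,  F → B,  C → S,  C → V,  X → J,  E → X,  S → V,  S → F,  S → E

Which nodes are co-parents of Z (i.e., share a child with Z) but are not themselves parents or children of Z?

{C, S, U, V, Y}

Children of Z: W.
  parents(W) \ {Z} = {C, D, J, S, U, V, Y}.
Excluding nodes already adjacent to Z (D, F, J, W, X), the co-parent-only contribution is {C, S, U, V, Y}.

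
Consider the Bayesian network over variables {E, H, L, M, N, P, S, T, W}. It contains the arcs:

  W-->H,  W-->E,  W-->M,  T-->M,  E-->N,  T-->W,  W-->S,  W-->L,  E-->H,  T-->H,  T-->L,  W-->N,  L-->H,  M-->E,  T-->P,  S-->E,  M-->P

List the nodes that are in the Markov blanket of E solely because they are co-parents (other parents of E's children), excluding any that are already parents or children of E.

{L, T}

Children of E: H, N.
  parents(N) \ {E} = {W}.
  H's other parents are L, T, W.
Excluding nodes already adjacent to E (H, M, N, S, W), the co-parent-only contribution is {L, T}.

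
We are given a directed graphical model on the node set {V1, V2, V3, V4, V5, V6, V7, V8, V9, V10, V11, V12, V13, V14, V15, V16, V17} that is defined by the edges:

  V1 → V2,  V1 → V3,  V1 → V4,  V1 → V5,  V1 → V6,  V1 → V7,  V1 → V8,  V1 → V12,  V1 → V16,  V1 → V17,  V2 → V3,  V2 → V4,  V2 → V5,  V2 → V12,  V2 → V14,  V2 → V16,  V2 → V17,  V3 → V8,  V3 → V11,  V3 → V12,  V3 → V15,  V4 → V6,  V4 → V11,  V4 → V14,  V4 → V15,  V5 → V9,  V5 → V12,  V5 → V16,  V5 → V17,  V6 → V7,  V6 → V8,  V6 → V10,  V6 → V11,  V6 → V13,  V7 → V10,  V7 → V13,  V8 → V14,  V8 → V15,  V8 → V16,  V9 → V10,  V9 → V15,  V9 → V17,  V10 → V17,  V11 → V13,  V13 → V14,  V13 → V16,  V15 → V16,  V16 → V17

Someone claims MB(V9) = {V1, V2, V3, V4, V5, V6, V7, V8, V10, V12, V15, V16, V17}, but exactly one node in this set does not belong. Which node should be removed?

V9 has parent V5.
Children of V9: V10, V15, V17.
Other parents of V9's children:
  V10: V6, V7
  V15: V3, V4, V8
  V17: V1, V2, V5, V10, V16
MB(V9) = {V1, V2, V3, V4, V5, V6, V7, V8, V10, V15, V16, V17}.
V12 is neither a parent, child, nor co-parent of V9, so it does not belong.

V12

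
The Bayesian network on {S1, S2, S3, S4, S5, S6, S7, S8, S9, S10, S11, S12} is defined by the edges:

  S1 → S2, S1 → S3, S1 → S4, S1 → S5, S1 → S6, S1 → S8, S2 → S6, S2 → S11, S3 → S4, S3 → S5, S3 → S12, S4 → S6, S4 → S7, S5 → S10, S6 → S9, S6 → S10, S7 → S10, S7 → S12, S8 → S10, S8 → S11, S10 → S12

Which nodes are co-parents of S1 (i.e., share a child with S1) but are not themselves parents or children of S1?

Children of S1: S2, S3, S4, S5, S6, S8.
  S2: —
  S3: —
  S4: S3
  S5: S3
  S6: S2, S4
  S8: —
Excluding nodes already adjacent to S1 (S2, S3, S4, S5, S6, S8), the co-parent-only contribution is {}.

{}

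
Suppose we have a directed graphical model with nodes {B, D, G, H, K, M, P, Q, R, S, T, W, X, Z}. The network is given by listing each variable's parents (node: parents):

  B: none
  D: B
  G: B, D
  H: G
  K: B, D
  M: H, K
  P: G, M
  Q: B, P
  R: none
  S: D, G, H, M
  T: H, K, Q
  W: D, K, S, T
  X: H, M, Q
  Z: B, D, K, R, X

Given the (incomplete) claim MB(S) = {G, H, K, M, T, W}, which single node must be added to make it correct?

Parents of S: D, G, H, M.
Ch(S) = {W}.
Co-parents of S (other parents of its children):
  W also has parents D, K, T.
MB(S) = {D, G, H, K, M, T, W}.
Comparing with the claimed set, D is missing.

D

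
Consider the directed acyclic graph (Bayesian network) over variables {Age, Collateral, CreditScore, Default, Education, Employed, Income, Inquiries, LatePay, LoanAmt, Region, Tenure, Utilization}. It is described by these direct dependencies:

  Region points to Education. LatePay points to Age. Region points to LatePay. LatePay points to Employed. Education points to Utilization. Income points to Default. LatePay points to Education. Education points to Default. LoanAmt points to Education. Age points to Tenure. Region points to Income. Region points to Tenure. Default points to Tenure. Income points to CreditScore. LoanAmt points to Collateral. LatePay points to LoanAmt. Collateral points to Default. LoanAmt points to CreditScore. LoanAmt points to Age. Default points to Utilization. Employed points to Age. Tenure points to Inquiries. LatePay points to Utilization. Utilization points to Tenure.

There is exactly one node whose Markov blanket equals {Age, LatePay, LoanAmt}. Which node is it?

The target node must have every member of {Age, LatePay, LoanAmt} as a parent, child, or co-parent, and no others.
Parents of Employed: LatePay; children: Age; co-parents: LatePay, LoanAmt.
These exactly cover the given set, so the node is Employed.

Employed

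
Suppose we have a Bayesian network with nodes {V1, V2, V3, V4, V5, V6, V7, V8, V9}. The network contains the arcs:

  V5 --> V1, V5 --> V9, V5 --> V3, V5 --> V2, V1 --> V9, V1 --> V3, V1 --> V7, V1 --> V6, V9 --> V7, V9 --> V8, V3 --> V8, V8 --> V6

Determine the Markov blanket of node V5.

{V1, V2, V3, V9}

V5 has children V1, V2, V3, V9.
Pa(V5) = {}.
Parents of each child, excluding V5:
  V1: —
  V9: V1
  V3: V1
  V2: —
So the Markov blanket of V5 is {V1, V2, V3, V9}.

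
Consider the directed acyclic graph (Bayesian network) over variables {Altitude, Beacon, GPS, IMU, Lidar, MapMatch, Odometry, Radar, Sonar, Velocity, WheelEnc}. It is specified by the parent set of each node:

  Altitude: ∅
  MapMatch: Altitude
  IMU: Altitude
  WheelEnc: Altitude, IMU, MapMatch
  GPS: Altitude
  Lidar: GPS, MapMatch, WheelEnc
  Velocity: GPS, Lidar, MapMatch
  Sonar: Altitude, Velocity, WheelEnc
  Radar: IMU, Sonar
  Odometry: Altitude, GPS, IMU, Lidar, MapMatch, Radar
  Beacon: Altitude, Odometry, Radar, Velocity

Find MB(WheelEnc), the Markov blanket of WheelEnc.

WheelEnc has parents Altitude, IMU, MapMatch.
Ch(WheelEnc) = {Lidar, Sonar}.
For each child, the remaining parents (spouses of WheelEnc):
  Lidar's other parents are GPS, MapMatch.
  Sonar's other parents are Altitude, Velocity.
MB(WheelEnc) = {Altitude, GPS, IMU, Lidar, MapMatch, Sonar, Velocity}.

{Altitude, GPS, IMU, Lidar, MapMatch, Sonar, Velocity}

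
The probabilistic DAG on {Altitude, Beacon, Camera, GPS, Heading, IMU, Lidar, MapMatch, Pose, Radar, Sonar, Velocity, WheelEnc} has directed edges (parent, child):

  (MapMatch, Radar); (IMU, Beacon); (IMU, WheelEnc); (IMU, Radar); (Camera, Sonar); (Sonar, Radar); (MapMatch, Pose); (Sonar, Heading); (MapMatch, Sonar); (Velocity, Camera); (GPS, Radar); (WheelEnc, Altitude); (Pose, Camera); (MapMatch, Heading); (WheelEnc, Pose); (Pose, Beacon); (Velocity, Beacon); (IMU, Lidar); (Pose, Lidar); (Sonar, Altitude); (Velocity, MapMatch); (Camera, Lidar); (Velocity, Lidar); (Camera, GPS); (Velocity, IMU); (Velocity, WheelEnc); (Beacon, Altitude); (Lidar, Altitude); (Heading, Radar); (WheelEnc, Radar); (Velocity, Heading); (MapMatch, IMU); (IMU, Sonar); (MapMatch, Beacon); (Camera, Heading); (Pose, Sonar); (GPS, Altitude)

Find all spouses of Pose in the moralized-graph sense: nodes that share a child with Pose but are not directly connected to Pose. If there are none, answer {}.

Children of Pose: Beacon, Camera, Lidar, Sonar.
  Camera's other parent is Velocity.
  Lidar also has parents Camera, IMU, Velocity.
  parents(Beacon) \ {Pose} = {IMU, MapMatch, Velocity}.
  parents(Sonar) \ {Pose} = {Camera, IMU, MapMatch}.
Excluding nodes already adjacent to Pose (Beacon, Camera, Lidar, MapMatch, Sonar, WheelEnc), the co-parent-only contribution is {IMU, Velocity}.

{IMU, Velocity}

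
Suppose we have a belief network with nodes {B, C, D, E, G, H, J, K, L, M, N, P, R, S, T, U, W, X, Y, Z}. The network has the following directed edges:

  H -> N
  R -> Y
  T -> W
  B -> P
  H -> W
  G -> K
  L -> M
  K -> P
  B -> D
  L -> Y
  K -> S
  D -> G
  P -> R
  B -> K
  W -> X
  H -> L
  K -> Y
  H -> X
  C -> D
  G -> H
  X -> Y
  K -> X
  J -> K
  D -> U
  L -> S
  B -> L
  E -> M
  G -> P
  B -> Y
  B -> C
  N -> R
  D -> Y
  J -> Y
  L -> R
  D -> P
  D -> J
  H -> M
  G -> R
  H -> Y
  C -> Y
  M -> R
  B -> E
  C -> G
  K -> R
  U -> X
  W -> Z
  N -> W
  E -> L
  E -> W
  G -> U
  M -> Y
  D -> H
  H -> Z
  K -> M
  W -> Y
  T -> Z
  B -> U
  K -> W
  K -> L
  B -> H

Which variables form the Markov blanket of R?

Pa(R) = {G, K, L, M, N, P}.
Children of R: Y.
For each child, the remaining parents (spouses of R):
  Y: B, C, D, H, J, K, L, M, W, X
MB(R) = {B, C, D, G, H, J, K, L, M, N, P, W, X, Y}.

{B, C, D, G, H, J, K, L, M, N, P, W, X, Y}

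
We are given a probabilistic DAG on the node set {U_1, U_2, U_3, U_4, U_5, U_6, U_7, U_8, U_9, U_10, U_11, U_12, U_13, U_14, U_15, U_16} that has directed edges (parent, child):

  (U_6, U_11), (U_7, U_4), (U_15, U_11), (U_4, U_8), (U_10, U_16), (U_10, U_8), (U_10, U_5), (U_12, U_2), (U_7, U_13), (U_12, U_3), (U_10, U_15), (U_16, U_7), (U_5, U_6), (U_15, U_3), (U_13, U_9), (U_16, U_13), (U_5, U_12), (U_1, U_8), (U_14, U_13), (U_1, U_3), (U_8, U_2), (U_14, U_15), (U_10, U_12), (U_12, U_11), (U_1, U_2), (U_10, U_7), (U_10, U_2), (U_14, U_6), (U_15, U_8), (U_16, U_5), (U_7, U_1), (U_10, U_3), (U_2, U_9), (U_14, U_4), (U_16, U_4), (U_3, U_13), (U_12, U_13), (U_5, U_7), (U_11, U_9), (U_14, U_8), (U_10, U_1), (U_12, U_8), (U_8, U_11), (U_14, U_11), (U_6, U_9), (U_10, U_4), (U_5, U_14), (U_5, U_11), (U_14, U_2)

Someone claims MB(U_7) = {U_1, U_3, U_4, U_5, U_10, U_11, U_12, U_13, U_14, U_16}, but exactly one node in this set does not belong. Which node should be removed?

Pa(U_7) = {U_5, U_10, U_16}.
U_7's children: U_1, U_4, U_13.
For each child, the remaining parents (spouses of U_7):
  U_4's other parents are U_10, U_14, U_16.
  parents(U_1) \ {U_7} = {U_10}.
  U_13's other parents are U_3, U_12, U_14, U_16.
MB(U_7) = {U_1, U_3, U_4, U_5, U_10, U_12, U_13, U_14, U_16}.
U_11 is neither a parent, child, nor co-parent of U_7, so it does not belong.

U_11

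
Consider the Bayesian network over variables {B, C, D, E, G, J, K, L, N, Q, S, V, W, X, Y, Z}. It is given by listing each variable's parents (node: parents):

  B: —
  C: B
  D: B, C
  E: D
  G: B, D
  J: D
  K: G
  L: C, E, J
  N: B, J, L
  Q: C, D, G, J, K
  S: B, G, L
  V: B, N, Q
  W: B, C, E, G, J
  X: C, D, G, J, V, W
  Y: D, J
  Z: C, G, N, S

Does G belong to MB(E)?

G is a co-parent of E: both are parents of W.
So G ∈ MB(E).

Yes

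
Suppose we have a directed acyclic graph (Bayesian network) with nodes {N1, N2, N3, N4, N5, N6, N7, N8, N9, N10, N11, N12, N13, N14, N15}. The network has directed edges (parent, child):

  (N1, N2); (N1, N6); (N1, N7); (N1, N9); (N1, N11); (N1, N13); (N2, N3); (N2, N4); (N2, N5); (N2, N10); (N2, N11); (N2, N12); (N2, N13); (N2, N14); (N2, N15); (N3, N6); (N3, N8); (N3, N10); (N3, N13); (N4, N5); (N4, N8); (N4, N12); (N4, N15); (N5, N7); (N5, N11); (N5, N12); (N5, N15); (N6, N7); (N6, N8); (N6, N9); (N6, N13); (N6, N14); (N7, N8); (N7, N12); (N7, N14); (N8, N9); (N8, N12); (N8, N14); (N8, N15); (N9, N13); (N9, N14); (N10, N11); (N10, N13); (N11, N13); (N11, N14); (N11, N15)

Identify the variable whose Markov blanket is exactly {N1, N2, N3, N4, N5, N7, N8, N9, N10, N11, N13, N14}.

N6

The target node must have every member of {N1, N2, N3, N4, N5, N7, N8, N9, N10, N11, N13, N14} as a parent, child, or co-parent, and no others.
Parents of N6: N1, N3; children: N7, N8, N9, N13, N14; co-parents: N1, N2, N3, N4, N5, N7, N8, N9, N10, N11.
These exactly cover the given set, so the node is N6.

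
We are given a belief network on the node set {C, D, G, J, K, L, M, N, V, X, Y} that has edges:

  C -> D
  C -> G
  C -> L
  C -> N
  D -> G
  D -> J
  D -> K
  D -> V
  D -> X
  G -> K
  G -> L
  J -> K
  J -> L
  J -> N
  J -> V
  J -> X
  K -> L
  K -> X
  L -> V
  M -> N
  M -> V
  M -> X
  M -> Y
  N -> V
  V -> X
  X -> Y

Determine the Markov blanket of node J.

J has parent D.
J's children: K, L, N, V, X.
For each child, the remaining parents (spouses of J):
  K also has parents D, G.
  L also has parents C, G, K.
  N's other parents are C, M.
  V's other parents are D, L, M, N.
  X also has parents D, K, M, V.
MB(J) = {C, D, G, K, L, M, N, V, X}.

{C, D, G, K, L, M, N, V, X}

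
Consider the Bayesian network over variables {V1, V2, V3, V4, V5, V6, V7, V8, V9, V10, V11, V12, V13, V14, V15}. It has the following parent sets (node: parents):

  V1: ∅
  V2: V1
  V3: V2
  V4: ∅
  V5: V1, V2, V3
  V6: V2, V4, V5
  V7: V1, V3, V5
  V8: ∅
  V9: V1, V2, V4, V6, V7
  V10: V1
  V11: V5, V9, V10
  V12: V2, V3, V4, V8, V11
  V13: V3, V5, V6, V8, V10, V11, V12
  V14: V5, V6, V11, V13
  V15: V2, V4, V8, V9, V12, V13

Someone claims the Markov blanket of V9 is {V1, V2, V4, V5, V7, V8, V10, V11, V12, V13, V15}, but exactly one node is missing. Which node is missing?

Recall MB(v) = parents ∪ children ∪ spouses, where spouses are the other parents of v's children.
V9's children: V11, V15.
V9 has parents V1, V2, V4, V6, V7.
Other parents of V9's children:
  V11: V5, V10
  V15: V2, V4, V8, V12, V13
MB(V9) = {V1, V2, V4, V5, V6, V7, V8, V10, V11, V12, V13, V15}.
Comparing with the claimed set, V6 is missing.

V6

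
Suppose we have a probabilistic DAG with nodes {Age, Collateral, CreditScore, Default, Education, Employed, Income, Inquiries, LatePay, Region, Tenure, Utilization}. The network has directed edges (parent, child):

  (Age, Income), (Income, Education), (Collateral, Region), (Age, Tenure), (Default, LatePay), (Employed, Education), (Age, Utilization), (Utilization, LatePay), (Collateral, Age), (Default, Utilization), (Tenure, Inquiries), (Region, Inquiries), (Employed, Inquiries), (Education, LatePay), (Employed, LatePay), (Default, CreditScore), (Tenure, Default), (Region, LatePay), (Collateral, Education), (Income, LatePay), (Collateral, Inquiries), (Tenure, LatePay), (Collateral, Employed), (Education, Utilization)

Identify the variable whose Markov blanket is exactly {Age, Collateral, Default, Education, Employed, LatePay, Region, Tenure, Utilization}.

The target node must have every member of {Age, Collateral, Default, Education, Employed, LatePay, Region, Tenure, Utilization} as a parent, child, or co-parent, and no others.
Parents of Income: Age; children: Education, LatePay; co-parents: Collateral, Default, Education, Employed, Region, Tenure, Utilization.
These exactly cover the given set, so the node is Income.

Income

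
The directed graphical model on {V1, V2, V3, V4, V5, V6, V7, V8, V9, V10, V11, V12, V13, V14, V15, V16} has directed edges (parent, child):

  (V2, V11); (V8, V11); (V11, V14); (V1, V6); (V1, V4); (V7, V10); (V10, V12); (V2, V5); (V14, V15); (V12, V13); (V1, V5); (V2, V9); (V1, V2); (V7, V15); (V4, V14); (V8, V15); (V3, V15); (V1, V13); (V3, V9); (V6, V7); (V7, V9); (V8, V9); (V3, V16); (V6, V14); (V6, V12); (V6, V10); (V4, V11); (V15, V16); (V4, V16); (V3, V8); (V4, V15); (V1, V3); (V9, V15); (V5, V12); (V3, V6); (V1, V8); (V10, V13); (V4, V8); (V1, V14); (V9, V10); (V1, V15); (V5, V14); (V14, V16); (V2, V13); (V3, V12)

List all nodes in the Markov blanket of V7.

Recall MB(v) = parents ∪ children ∪ spouses, where spouses are the other parents of v's children.
V7's children: V9, V10, V15.
Pa(V7) = {V6}.
Parents of each child, excluding V7:
  V9 also has parents V2, V3, V8.
  parents(V10) \ {V7} = {V6, V9}.
  V15 also has parents V1, V3, V4, V8, V9, V14.
MB(V7) = {V1, V2, V3, V4, V6, V8, V9, V10, V14, V15}.

{V1, V2, V3, V4, V6, V8, V9, V10, V14, V15}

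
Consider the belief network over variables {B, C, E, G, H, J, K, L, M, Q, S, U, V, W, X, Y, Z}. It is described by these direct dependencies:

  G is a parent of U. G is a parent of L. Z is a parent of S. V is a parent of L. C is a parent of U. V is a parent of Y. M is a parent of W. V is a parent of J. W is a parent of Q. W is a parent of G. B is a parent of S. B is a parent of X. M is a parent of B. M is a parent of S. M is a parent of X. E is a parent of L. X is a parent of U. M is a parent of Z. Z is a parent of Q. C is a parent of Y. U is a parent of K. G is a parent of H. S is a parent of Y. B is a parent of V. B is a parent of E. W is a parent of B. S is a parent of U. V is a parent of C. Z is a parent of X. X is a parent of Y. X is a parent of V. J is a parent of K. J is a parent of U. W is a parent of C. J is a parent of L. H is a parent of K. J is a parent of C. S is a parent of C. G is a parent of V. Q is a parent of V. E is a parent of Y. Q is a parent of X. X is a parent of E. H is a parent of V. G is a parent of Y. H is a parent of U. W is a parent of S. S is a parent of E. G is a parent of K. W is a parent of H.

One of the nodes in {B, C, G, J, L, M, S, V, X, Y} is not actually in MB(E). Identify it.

A node's Markov blanket = Pa ∪ Ch ∪ (parents of Ch other than the node itself).
E's parents: B, S, X.
E's children: L, Y.
Other parents of E's children:
  Y: C, G, S, V, X
  L: G, J, V
MB(E) = {B, C, G, J, L, S, V, X, Y}.
M is neither a parent, child, nor co-parent of E, so it does not belong.

M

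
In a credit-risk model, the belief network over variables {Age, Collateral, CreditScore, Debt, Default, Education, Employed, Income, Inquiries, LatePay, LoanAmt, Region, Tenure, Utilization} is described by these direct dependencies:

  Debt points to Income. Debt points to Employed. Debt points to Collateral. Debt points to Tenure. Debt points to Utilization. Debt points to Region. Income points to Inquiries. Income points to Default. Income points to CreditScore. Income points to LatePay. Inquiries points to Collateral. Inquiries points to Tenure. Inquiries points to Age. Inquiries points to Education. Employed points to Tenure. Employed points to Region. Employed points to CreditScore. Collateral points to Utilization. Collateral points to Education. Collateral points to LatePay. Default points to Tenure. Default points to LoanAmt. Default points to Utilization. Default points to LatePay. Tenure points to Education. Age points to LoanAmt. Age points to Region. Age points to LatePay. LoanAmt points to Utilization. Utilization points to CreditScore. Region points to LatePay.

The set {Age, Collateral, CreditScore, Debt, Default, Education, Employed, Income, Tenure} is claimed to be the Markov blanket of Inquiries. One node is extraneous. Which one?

Recall MB(v) = parents ∪ children ∪ spouses, where spouses are the other parents of v's children.
Inquiries has parent Income.
Inquiries has children Age, Collateral, Education, Tenure.
Co-parents of Inquiries (other parents of its children):
  Collateral also has parent Debt.
  Tenure also has parents Debt, Default, Employed.
  Age: no additional parents.
  Education's other parents are Collateral, Tenure.
MB(Inquiries) = {Age, Collateral, Debt, Default, Education, Employed, Income, Tenure}.
CreditScore is neither a parent, child, nor co-parent of Inquiries, so it does not belong.

CreditScore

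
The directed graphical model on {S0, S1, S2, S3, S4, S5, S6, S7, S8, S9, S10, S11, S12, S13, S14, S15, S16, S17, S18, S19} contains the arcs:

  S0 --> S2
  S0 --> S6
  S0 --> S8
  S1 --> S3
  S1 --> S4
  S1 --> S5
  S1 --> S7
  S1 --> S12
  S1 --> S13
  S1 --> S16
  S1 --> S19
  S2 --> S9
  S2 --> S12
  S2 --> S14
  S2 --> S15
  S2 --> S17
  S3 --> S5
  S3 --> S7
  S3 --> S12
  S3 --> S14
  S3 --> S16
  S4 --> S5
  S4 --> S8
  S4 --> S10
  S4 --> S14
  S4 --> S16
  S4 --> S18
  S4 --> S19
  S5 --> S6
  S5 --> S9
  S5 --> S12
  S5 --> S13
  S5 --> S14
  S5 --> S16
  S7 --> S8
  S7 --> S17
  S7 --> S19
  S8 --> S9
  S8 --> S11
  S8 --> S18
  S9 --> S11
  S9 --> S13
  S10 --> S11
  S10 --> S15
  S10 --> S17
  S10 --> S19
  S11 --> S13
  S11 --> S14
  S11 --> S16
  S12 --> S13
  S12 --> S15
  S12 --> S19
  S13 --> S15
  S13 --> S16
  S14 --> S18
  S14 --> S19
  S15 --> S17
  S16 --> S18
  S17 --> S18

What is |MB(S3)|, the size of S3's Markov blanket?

By definition, MB(S3) is built from S3's parents, S3's children, and the co-parents of S3.
S3's parents: S1.
S3 has children S5, S7, S12, S14, S16.
For each child, the remaining parents (spouses of S3):
  S5 also has parents S1, S4.
  S7's other parent is S1.
  parents(S12) \ {S3} = {S1, S2, S5}.
  parents(S14) \ {S3} = {S2, S4, S5, S11}.
  S16's other parents are S1, S4, S5, S11, S13.
MB(S3) = {S1, S2, S4, S5, S7, S11, S12, S13, S14, S16}, which has 10 nodes.

10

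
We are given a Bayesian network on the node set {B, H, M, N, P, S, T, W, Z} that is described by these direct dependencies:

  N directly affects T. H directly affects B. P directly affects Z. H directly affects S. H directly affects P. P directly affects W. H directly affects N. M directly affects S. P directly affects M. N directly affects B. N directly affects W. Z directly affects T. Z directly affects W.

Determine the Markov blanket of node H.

{B, M, N, P, S}

Recall MB(v) = parents ∪ children ∪ spouses, where spouses are the other parents of v's children.
H has no parents.
Ch(H) = {B, N, P, S}.
Other parents of H's children:
  P: —
  N: —
  B: N
  S: M
MB(H) = {B, M, N, P, S}.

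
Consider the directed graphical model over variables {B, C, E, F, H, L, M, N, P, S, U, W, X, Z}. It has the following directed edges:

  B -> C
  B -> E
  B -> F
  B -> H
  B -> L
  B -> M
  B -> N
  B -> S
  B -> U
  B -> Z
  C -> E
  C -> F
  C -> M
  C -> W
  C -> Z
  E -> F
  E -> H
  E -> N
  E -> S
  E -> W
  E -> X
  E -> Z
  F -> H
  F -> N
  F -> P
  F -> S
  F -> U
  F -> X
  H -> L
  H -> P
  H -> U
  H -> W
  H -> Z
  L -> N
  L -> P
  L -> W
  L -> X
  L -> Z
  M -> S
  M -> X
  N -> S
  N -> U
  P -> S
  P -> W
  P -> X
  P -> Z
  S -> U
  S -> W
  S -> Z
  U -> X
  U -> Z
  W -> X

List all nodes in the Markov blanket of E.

{B, C, F, H, L, M, N, P, S, U, W, X, Z}

E's parents: B, C.
Ch(E) = {F, H, N, S, W, X, Z}.
Other parents of E's children:
  F also has parents B, C.
  H also has parents B, F.
  parents(N) \ {E} = {B, F, L}.
  S's other parents are B, F, M, N, P.
  W also has parents C, H, L, P, S.
  X also has parents F, L, M, P, U, W.
  Z also has parents B, C, H, L, P, S, U.
So the Markov blanket of E is {B, C, F, H, L, M, N, P, S, U, W, X, Z}.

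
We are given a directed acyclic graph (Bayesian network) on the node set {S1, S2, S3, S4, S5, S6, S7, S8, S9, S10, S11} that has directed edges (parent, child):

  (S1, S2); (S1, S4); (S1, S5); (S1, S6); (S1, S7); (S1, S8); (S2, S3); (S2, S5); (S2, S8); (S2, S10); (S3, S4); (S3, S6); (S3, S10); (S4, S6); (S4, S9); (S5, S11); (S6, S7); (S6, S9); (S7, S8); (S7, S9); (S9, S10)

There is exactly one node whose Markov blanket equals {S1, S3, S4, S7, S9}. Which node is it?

S6

The target node must have every member of {S1, S3, S4, S7, S9} as a parent, child, or co-parent, and no others.
Parents of S6: S1, S3, S4; children: S7, S9; co-parents: S1, S4, S7.
These exactly cover the given set, so the node is S6.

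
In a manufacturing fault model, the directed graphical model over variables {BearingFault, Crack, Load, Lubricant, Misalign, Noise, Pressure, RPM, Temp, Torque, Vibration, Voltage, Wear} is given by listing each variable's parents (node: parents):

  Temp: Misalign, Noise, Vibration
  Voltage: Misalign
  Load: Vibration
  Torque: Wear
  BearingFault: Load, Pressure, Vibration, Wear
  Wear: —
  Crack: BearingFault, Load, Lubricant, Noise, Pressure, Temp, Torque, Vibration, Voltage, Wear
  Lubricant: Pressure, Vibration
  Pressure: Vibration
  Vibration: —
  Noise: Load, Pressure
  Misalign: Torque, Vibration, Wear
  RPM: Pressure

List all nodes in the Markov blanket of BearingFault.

BearingFault's parents: Load, Pressure, Vibration, Wear.
Ch(BearingFault) = {Crack}.
Other parents of BearingFault's children:
  Crack's other parents are Load, Lubricant, Noise, Pressure, Temp, Torque, Vibration, Voltage, Wear.
MB(BearingFault) = {Crack, Load, Lubricant, Noise, Pressure, Temp, Torque, Vibration, Voltage, Wear}.

{Crack, Load, Lubricant, Noise, Pressure, Temp, Torque, Vibration, Voltage, Wear}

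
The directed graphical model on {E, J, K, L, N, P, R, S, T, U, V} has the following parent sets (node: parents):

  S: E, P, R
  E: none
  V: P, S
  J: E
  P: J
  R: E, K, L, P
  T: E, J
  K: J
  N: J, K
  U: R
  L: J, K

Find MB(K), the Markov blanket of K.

{E, J, L, N, P, R}

By definition, MB(K) is built from K's parents, K's children, and the co-parents of K.
Ch(K) = {L, N, R}.
Parents of K: J.
Parents of each child, excluding K:
  L: J
  N: J
  R: E, L, P
Union: {J} ∪ {L, N, R} ∪ {E, J, L, P} = {E, J, L, N, P, R}.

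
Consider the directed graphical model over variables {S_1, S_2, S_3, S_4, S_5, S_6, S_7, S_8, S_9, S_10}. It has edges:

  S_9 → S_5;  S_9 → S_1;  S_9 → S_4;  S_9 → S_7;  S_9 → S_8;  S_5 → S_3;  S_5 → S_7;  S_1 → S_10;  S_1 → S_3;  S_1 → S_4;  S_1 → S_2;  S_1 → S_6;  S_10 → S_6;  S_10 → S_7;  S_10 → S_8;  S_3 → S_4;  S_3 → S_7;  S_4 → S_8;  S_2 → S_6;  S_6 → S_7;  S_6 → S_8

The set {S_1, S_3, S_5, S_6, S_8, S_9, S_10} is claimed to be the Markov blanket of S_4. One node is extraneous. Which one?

The Markov blanket of a node is its parents, its children, and the other parents of its children.
S_4's children: S_8.
S_4's parents: S_1, S_3, S_9.
Other parents of S_4's children:
  parents(S_8) \ {S_4} = {S_6, S_9, S_10}.
MB(S_4) = {S_1, S_3, S_6, S_8, S_9, S_10}.
S_5 is neither a parent, child, nor co-parent of S_4, so it does not belong.

S_5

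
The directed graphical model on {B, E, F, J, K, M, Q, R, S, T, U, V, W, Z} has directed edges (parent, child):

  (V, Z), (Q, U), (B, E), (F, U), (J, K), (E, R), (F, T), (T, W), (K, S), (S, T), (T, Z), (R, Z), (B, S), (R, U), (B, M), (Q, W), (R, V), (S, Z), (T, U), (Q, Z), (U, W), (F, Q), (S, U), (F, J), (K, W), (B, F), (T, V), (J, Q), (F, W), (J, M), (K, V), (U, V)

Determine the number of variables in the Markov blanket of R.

Pa(R) = {E}.
Children of R: U, V, Z.
For each child, the remaining parents (spouses of R):
  U also has parents F, Q, S, T.
  V also has parents K, T, U.
  parents(Z) \ {R} = {Q, S, T, V}.
MB(R) = {E, F, K, Q, S, T, U, V, Z}, which has 9 nodes.

9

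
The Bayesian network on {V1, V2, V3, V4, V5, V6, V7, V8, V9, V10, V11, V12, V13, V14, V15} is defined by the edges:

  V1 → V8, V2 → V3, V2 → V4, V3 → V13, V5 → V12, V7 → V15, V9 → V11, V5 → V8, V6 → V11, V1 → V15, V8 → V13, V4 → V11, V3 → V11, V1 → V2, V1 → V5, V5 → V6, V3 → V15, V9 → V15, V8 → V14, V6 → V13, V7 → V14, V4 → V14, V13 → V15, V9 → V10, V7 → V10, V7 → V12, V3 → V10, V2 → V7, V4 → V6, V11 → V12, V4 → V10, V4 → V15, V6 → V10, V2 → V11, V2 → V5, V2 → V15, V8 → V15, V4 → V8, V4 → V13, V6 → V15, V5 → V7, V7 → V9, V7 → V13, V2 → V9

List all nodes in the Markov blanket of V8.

Recall MB(v) = parents ∪ children ∪ spouses, where spouses are the other parents of v's children.
V8 has parents V1, V4, V5.
V8 has children V13, V14, V15.
Parents of each child, excluding V8:
  V13 also has parents V3, V4, V6, V7.
  parents(V14) \ {V8} = {V4, V7}.
  parents(V15) \ {V8} = {V1, V2, V3, V4, V6, V7, V9, V13}.
MB(V8) = {V1, V2, V3, V4, V5, V6, V7, V9, V13, V14, V15}.

{V1, V2, V3, V4, V5, V6, V7, V9, V13, V14, V15}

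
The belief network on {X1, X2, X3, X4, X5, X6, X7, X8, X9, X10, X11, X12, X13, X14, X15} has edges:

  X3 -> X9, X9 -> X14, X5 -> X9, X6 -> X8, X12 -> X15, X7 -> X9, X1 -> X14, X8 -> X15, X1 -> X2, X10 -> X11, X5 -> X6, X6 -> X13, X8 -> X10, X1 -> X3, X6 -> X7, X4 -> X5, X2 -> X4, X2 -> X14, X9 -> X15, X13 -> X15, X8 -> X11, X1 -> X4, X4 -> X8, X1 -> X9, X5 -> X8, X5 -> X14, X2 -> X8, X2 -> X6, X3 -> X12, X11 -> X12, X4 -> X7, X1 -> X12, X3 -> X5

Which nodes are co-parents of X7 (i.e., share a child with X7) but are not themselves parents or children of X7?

{X1, X3, X5}

Children of X7: X9.
  X9: X1, X3, X5
Excluding nodes already adjacent to X7 (X4, X6, X9), the co-parent-only contribution is {X1, X3, X5}.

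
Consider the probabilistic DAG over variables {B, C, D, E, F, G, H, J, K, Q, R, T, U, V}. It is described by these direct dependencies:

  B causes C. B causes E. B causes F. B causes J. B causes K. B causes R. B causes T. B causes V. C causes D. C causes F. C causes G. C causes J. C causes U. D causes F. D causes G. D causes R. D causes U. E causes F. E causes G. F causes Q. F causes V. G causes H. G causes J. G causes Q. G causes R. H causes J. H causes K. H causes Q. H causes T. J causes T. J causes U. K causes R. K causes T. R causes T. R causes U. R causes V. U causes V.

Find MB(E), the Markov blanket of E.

{B, C, D, F, G}

E has children F, G.
Parents of E: B.
Parents of each child, excluding E:
  F also has parents B, C, D.
  parents(G) \ {E} = {C, D}.
MB(E) = {B, C, D, F, G}.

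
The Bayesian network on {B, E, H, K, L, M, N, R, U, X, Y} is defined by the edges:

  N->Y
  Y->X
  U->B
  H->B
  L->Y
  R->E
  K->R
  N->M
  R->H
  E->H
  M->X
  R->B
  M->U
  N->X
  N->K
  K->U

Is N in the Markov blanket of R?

R has parent K.
Ch(R) = {B, E, H}.
Other parents of R's children:
  E: —
  H: E
  B: H, U
MB(R) = {B, E, H, K, U}; N is not in this set.

No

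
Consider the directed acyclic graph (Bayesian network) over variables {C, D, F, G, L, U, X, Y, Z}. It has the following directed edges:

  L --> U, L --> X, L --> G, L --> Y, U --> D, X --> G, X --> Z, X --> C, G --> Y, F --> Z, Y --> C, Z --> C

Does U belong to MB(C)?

A node's Markov blanket = Pa ∪ Ch ∪ (parents of Ch other than the node itself).
C's children: none.
C's parents: X, Y, Z.
With no children, C has no spouses; the co-parent set is empty.
MB(C) = {X, Y, Z}; U is not in this set.

No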